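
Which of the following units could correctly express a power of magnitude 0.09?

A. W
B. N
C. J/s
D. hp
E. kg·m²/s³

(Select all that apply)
A, C, D, E

power has SI base units: kg * m^2 / s^3

Checking each option against kg * m^2 / s^3:
  A. W: ✓ matches
  B. N: ✗ does not match
  C. J/s: ✓ matches
  D. hp: ✓ matches
  E. kg·m²/s³: ✓ matches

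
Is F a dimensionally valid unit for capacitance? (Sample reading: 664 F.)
Yes

capacitance has SI base units: A^2 * s^4 / (kg * m^2)
F reduces to the same SI base units, so it is a valid unit for capacitance.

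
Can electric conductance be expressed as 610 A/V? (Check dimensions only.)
Yes

electric conductance has SI base units: A^2 * s^3 / (kg * m^2)
A/V reduces to the same SI base units, so it is a valid unit for electric conductance.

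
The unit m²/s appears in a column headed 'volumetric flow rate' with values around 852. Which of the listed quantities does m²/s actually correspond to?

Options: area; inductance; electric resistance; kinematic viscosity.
kinematic viscosity

volumetric flow rate should have units dimensionally equivalent to m^3 / s (e.g. m³/s).
The given unit 'm²/s' reduces to m^2 / s. Of the listed options, that is the dimensionality of kinematic viscosity.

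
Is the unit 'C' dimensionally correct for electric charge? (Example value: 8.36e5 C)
Yes

electric charge has SI base units: A * s
C reduces to the same SI base units, so it is a valid unit for electric charge.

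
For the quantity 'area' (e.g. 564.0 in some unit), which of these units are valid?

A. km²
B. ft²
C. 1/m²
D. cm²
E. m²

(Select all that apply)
A, B, D, E

area has SI base units: m^2

Checking each option against m^2:
  A. km²: ✓ matches
  B. ft²: ✓ matches
  C. 1/m²: ✗ does not match
  D. cm²: ✓ matches
  E. m²: ✓ matches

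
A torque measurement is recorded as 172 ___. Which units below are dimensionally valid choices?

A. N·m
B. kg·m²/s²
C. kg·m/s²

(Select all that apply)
A, B

torque has SI base units: kg * m^2 / s^2

Checking each option against kg * m^2 / s^2:
  A. N·m: ✓ matches
  B. kg·m²/s²: ✓ matches
  C. kg·m/s²: ✗ does not match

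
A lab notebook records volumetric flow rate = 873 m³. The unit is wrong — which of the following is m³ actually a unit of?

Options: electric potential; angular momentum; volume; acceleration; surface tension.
volume

volumetric flow rate should have units dimensionally equivalent to m^3 / s (e.g. m³/s).
The given unit 'm³' reduces to m^3. Of the listed options, that is the dimensionality of volume.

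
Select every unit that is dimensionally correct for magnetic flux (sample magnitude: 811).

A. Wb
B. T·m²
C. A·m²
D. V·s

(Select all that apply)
A, B, D

magnetic flux has SI base units: kg * m^2 / (A * s^2)

Checking each option against kg * m^2 / (A * s^2):
  A. Wb: ✓ matches
  B. T·m²: ✓ matches
  C. A·m²: ✗ does not match
  D. V·s: ✓ matches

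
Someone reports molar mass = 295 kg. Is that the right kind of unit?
No

molar mass has SI base units: kg / mol
kg does NOT reduce to kg / mol; a valid unit for molar mass would be e.g. kg/mol.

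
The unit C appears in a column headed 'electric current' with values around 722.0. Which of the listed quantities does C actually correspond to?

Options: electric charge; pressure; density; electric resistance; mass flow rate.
electric charge

electric current should have units dimensionally equivalent to A (e.g. A).
The given unit 'C' reduces to A * s. Of the listed options, that is the dimensionality of electric charge.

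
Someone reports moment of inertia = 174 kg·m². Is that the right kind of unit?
Yes

moment of inertia has SI base units: kg * m^2
kg·m² reduces to the same SI base units, so it is a valid unit for moment of inertia.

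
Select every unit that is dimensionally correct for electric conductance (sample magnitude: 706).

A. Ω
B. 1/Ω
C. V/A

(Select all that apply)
B

electric conductance has SI base units: A^2 * s^3 / (kg * m^2)

Checking each option against A^2 * s^3 / (kg * m^2):
  A. Ω: ✗ does not match
  B. 1/Ω: ✓ matches
  C. V/A: ✗ does not match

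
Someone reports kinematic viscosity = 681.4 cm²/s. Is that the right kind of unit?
Yes

kinematic viscosity has SI base units: m^2 / s
cm²/s reduces to the same SI base units, so it is a valid unit for kinematic viscosity.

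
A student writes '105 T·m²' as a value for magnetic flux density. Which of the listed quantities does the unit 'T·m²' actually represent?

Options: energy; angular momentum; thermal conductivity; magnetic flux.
magnetic flux

magnetic flux density should have units dimensionally equivalent to kg / (A * s^2) (e.g. T).
The given unit 'T·m²' reduces to kg * m^2 / (A * s^2). Of the listed options, that is the dimensionality of magnetic flux.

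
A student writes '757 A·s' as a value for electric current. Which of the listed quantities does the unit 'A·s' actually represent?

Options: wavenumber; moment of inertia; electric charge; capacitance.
electric charge

electric current should have units dimensionally equivalent to A (e.g. A).
The given unit 'A·s' reduces to A * s. Of the listed options, that is the dimensionality of electric charge.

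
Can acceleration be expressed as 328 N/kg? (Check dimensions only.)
Yes

acceleration has SI base units: m / s^2
N/kg reduces to the same SI base units, so it is a valid unit for acceleration.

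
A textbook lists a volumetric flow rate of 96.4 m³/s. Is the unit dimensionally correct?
Yes

volumetric flow rate has SI base units: m^3 / s
m³/s reduces to the same SI base units, so it is a valid unit for volumetric flow rate.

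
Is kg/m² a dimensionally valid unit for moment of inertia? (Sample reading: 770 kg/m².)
No

moment of inertia has SI base units: kg * m^2
kg/m² does NOT reduce to kg * m^2; a valid unit for moment of inertia would be e.g. kg·m².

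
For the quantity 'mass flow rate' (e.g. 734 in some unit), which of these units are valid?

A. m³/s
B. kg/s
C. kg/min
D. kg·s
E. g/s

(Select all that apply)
B, C, E

mass flow rate has SI base units: kg / s

Checking each option against kg / s:
  A. m³/s: ✗ does not match
  B. kg/s: ✓ matches
  C. kg/min: ✓ matches
  D. kg·s: ✗ does not match
  E. g/s: ✓ matches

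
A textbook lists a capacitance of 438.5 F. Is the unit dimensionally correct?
Yes

capacitance has SI base units: A^2 * s^4 / (kg * m^2)
F reduces to the same SI base units, so it is a valid unit for capacitance.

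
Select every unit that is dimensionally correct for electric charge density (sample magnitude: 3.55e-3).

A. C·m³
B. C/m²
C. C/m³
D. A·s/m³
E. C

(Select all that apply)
C, D

electric charge density has SI base units: A * s / m^3

Checking each option against A * s / m^3:
  A. C·m³: ✗ does not match
  B. C/m²: ✗ does not match
  C. C/m³: ✓ matches
  D. A·s/m³: ✓ matches
  E. C: ✗ does not match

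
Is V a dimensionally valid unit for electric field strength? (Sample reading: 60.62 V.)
No

electric field strength has SI base units: kg * m / (A * s^3)
V does NOT reduce to kg * m / (A * s^3); a valid unit for electric field strength would be e.g. V/m.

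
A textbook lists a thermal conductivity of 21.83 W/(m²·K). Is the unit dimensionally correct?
No

thermal conductivity has SI base units: kg * m / (s^3 * K)
W/(m²·K) does NOT reduce to kg * m / (s^3 * K); a valid unit for thermal conductivity would be e.g. W/(m·K).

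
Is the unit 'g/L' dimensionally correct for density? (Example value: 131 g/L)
Yes

density has SI base units: kg / m^3
g/L reduces to the same SI base units, so it is a valid unit for density.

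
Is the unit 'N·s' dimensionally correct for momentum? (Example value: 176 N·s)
Yes

momentum has SI base units: kg * m / s
N·s reduces to the same SI base units, so it is a valid unit for momentum.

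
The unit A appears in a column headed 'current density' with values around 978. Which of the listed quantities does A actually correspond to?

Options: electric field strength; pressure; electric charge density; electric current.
electric current

current density should have units dimensionally equivalent to A / m^2 (e.g. A/m²).
The given unit 'A' reduces to A. Of the listed options, that is the dimensionality of electric current.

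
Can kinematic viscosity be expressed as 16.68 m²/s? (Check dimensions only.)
Yes

kinematic viscosity has SI base units: m^2 / s
m²/s reduces to the same SI base units, so it is a valid unit for kinematic viscosity.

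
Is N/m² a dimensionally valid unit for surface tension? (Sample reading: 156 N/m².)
No

surface tension has SI base units: kg / s^2
N/m² does NOT reduce to kg / s^2; a valid unit for surface tension would be e.g. N/m.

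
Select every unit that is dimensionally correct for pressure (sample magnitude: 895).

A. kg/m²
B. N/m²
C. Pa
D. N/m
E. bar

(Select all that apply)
B, C, E

pressure has SI base units: kg / (m * s^2)

Checking each option against kg / (m * s^2):
  A. kg/m²: ✗ does not match
  B. N/m²: ✓ matches
  C. Pa: ✓ matches
  D. N/m: ✗ does not match
  E. bar: ✓ matches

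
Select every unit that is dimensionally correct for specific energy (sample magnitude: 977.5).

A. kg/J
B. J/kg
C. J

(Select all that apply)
B

specific energy has SI base units: m^2 / s^2

Checking each option against m^2 / s^2:
  A. kg/J: ✗ does not match
  B. J/kg: ✓ matches
  C. J: ✗ does not match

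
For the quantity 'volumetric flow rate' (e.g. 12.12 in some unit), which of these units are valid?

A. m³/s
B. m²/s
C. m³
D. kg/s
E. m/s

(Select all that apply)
A

volumetric flow rate has SI base units: m^3 / s

Checking each option against m^3 / s:
  A. m³/s: ✓ matches
  B. m²/s: ✗ does not match
  C. m³: ✗ does not match
  D. kg/s: ✗ does not match
  E. m/s: ✗ does not match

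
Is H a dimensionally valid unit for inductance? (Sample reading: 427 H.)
Yes

inductance has SI base units: kg * m^2 / (A^2 * s^2)
H reduces to the same SI base units, so it is a valid unit for inductance.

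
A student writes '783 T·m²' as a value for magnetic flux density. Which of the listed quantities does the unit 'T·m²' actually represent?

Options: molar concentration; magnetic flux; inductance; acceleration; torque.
magnetic flux

magnetic flux density should have units dimensionally equivalent to kg / (A * s^2) (e.g. T).
The given unit 'T·m²' reduces to kg * m^2 / (A * s^2). Of the listed options, that is the dimensionality of magnetic flux.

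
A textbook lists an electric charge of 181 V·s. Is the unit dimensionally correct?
No

electric charge has SI base units: A * s
V·s does NOT reduce to A * s; a valid unit for electric charge would be e.g. C.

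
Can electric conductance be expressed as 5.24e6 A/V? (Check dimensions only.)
Yes

electric conductance has SI base units: A^2 * s^3 / (kg * m^2)
A/V reduces to the same SI base units, so it is a valid unit for electric conductance.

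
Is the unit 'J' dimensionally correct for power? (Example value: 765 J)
No

power has SI base units: kg * m^2 / s^3
J does NOT reduce to kg * m^2 / s^3; a valid unit for power would be e.g. W.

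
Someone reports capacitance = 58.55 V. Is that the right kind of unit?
No

capacitance has SI base units: A^2 * s^4 / (kg * m^2)
V does NOT reduce to A^2 * s^4 / (kg * m^2); a valid unit for capacitance would be e.g. F.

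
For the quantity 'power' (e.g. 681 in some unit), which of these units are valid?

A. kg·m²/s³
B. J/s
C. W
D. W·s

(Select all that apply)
A, B, C

power has SI base units: kg * m^2 / s^3

Checking each option against kg * m^2 / s^3:
  A. kg·m²/s³: ✓ matches
  B. J/s: ✓ matches
  C. W: ✓ matches
  D. W·s: ✗ does not match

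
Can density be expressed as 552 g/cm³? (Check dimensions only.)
Yes

density has SI base units: kg / m^3
g/cm³ reduces to the same SI base units, so it is a valid unit for density.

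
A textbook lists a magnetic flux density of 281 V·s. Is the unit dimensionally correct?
No

magnetic flux density has SI base units: kg / (A * s^2)
V·s does NOT reduce to kg / (A * s^2); a valid unit for magnetic flux density would be e.g. T.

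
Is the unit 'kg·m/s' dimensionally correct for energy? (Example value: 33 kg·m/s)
No

energy has SI base units: kg * m^2 / s^2
kg·m/s does NOT reduce to kg * m^2 / s^2; a valid unit for energy would be e.g. J.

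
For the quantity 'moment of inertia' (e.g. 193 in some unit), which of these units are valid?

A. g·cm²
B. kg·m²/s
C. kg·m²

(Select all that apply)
A, C

moment of inertia has SI base units: kg * m^2

Checking each option against kg * m^2:
  A. g·cm²: ✓ matches
  B. kg·m²/s: ✗ does not match
  C. kg·m²: ✓ matches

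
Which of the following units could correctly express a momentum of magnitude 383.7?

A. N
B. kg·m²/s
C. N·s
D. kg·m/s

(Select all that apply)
C, D

momentum has SI base units: kg * m / s

Checking each option against kg * m / s:
  A. N: ✗ does not match
  B. kg·m²/s: ✗ does not match
  C. N·s: ✓ matches
  D. kg·m/s: ✓ matches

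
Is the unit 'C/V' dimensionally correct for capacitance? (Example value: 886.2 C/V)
Yes

capacitance has SI base units: A^2 * s^4 / (kg * m^2)
C/V reduces to the same SI base units, so it is a valid unit for capacitance.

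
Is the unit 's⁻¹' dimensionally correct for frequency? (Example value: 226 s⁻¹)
Yes

frequency has SI base units: 1 / s
s⁻¹ reduces to the same SI base units, so it is a valid unit for frequency.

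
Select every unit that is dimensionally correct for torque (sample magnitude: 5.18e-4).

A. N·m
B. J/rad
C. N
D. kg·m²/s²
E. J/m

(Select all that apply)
A, B, D

torque has SI base units: kg * m^2 / s^2

Checking each option against kg * m^2 / s^2:
  A. N·m: ✓ matches
  B. J/rad: ✓ matches
  C. N: ✗ does not match
  D. kg·m²/s²: ✓ matches
  E. J/m: ✗ does not match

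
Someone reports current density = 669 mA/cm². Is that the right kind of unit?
Yes

current density has SI base units: A / m^2
mA/cm² reduces to the same SI base units, so it is a valid unit for current density.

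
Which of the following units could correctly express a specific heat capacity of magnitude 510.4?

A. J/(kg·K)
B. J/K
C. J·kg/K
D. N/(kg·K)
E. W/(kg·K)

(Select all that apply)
A

specific heat capacity has SI base units: m^2 / (s^2 * K)

Checking each option against m^2 / (s^2 * K):
  A. J/(kg·K): ✓ matches
  B. J/K: ✗ does not match
  C. J·kg/K: ✗ does not match
  D. N/(kg·K): ✗ does not match
  E. W/(kg·K): ✗ does not match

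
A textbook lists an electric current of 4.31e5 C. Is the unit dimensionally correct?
No

electric current has SI base units: A
C does NOT reduce to A; a valid unit for electric current would be e.g. A.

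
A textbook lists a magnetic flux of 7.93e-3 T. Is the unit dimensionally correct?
No

magnetic flux has SI base units: kg * m^2 / (A * s^2)
T does NOT reduce to kg * m^2 / (A * s^2); a valid unit for magnetic flux would be e.g. Wb.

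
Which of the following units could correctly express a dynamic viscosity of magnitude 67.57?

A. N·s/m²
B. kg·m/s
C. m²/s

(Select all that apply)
A

dynamic viscosity has SI base units: kg / (m * s)

Checking each option against kg / (m * s):
  A. N·s/m²: ✓ matches
  B. kg·m/s: ✗ does not match
  C. m²/s: ✗ does not match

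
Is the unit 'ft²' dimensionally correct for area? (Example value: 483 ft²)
Yes

area has SI base units: m^2
ft² reduces to the same SI base units, so it is a valid unit for area.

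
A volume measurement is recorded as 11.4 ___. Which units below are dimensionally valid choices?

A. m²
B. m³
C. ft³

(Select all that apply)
B, C

volume has SI base units: m^3

Checking each option against m^3:
  A. m²: ✗ does not match
  B. m³: ✓ matches
  C. ft³: ✓ matches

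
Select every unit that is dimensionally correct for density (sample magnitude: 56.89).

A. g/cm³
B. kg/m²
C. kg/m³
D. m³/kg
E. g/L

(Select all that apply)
A, C, E

density has SI base units: kg / m^3

Checking each option against kg / m^3:
  A. g/cm³: ✓ matches
  B. kg/m²: ✗ does not match
  C. kg/m³: ✓ matches
  D. m³/kg: ✗ does not match
  E. g/L: ✓ matches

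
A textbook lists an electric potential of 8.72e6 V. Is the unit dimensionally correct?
Yes

electric potential has SI base units: kg * m^2 / (A * s^3)
V reduces to the same SI base units, so it is a valid unit for electric potential.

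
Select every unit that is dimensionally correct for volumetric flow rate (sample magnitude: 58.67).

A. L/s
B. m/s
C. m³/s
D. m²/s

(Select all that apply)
A, C

volumetric flow rate has SI base units: m^3 / s

Checking each option against m^3 / s:
  A. L/s: ✓ matches
  B. m/s: ✗ does not match
  C. m³/s: ✓ matches
  D. m²/s: ✗ does not match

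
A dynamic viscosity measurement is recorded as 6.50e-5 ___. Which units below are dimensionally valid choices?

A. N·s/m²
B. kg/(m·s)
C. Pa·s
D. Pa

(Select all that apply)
A, B, C

dynamic viscosity has SI base units: kg / (m * s)

Checking each option against kg / (m * s):
  A. N·s/m²: ✓ matches
  B. kg/(m·s): ✓ matches
  C. Pa·s: ✓ matches
  D. Pa: ✗ does not match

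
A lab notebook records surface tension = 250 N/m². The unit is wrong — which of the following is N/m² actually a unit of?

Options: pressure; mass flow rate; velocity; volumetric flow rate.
pressure

surface tension should have units dimensionally equivalent to kg / s^2 (e.g. N/m).
The given unit 'N/m²' reduces to kg / (m * s^2). Of the listed options, that is the dimensionality of pressure.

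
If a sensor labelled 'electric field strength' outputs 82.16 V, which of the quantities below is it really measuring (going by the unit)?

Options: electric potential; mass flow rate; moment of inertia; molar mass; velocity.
electric potential

electric field strength should have units dimensionally equivalent to kg * m / (A * s^3) (e.g. V/m).
The given unit 'V' reduces to kg * m^2 / (A * s^3). Of the listed options, that is the dimensionality of electric potential.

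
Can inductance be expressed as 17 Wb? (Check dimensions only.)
No

inductance has SI base units: kg * m^2 / (A^2 * s^2)
Wb does NOT reduce to kg * m^2 / (A^2 * s^2); a valid unit for inductance would be e.g. H.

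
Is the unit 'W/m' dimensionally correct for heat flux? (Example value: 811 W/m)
No

heat flux has SI base units: kg / s^3
W/m does NOT reduce to kg / s^3; a valid unit for heat flux would be e.g. W/m².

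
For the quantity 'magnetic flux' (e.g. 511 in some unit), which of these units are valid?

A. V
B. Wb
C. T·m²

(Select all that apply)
B, C

magnetic flux has SI base units: kg * m^2 / (A * s^2)

Checking each option against kg * m^2 / (A * s^2):
  A. V: ✗ does not match
  B. Wb: ✓ matches
  C. T·m²: ✓ matches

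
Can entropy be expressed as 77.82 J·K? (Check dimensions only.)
No

entropy has SI base units: kg * m^2 / (s^2 * K)
J·K does NOT reduce to kg * m^2 / (s^2 * K); a valid unit for entropy would be e.g. J/K.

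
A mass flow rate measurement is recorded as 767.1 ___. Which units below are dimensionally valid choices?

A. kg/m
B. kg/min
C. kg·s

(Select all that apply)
B

mass flow rate has SI base units: kg / s

Checking each option against kg / s:
  A. kg/m: ✗ does not match
  B. kg/min: ✓ matches
  C. kg·s: ✗ does not match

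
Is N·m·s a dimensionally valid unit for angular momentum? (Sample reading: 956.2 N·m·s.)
Yes

angular momentum has SI base units: kg * m^2 / s
N·m·s reduces to the same SI base units, so it is a valid unit for angular momentum.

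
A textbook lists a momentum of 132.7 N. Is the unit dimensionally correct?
No

momentum has SI base units: kg * m / s
N does NOT reduce to kg * m / s; a valid unit for momentum would be e.g. kg·m/s.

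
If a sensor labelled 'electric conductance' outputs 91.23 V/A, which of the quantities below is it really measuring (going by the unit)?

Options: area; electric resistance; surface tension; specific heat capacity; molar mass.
electric resistance

electric conductance should have units dimensionally equivalent to A^2 * s^3 / (kg * m^2) (e.g. S).
The given unit 'V/A' reduces to kg * m^2 / (A^2 * s^3). Of the listed options, that is the dimensionality of electric resistance.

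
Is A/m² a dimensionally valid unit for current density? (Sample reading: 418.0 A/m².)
Yes

current density has SI base units: A / m^2
A/m² reduces to the same SI base units, so it is a valid unit for current density.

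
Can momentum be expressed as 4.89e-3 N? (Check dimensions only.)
No

momentum has SI base units: kg * m / s
N does NOT reduce to kg * m / s; a valid unit for momentum would be e.g. kg·m/s.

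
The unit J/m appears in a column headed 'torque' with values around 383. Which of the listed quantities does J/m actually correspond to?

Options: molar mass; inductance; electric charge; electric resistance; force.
force

torque should have units dimensionally equivalent to kg * m^2 / s^2 (e.g. N·m).
The given unit 'J/m' reduces to kg * m / s^2. Of the listed options, that is the dimensionality of force.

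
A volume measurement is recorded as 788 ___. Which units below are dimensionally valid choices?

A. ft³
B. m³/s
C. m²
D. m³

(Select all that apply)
A, D

volume has SI base units: m^3

Checking each option against m^3:
  A. ft³: ✓ matches
  B. m³/s: ✗ does not match
  C. m²: ✗ does not match
  D. m³: ✓ matches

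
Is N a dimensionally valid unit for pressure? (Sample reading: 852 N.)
No

pressure has SI base units: kg / (m * s^2)
N does NOT reduce to kg / (m * s^2); a valid unit for pressure would be e.g. Pa.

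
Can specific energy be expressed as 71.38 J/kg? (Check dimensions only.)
Yes

specific energy has SI base units: m^2 / s^2
J/kg reduces to the same SI base units, so it is a valid unit for specific energy.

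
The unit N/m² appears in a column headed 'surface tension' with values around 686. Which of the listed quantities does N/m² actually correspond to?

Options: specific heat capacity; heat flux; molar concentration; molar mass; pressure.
pressure

surface tension should have units dimensionally equivalent to kg / s^2 (e.g. N/m).
The given unit 'N/m²' reduces to kg / (m * s^2). Of the listed options, that is the dimensionality of pressure.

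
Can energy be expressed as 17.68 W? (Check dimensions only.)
No

energy has SI base units: kg * m^2 / s^2
W does NOT reduce to kg * m^2 / s^2; a valid unit for energy would be e.g. J.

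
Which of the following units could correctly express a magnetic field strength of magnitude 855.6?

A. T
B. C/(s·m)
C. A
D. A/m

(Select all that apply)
B, D

magnetic field strength has SI base units: A / m

Checking each option against A / m:
  A. T: ✗ does not match
  B. C/(s·m): ✓ matches
  C. A: ✗ does not match
  D. A/m: ✓ matches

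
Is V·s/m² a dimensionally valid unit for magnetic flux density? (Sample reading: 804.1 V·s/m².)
Yes

magnetic flux density has SI base units: kg / (A * s^2)
V·s/m² reduces to the same SI base units, so it is a valid unit for magnetic flux density.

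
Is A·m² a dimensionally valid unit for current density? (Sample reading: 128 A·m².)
No

current density has SI base units: A / m^2
A·m² does NOT reduce to A / m^2; a valid unit for current density would be e.g. A/m².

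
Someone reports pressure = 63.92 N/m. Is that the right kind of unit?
No

pressure has SI base units: kg / (m * s^2)
N/m does NOT reduce to kg / (m * s^2); a valid unit for pressure would be e.g. Pa.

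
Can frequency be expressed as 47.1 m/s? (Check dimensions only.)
No

frequency has SI base units: 1 / s
m/s does NOT reduce to 1 / s; a valid unit for frequency would be e.g. Hz.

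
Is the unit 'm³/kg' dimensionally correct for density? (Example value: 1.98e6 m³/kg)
No

density has SI base units: kg / m^3
m³/kg does NOT reduce to kg / m^3; a valid unit for density would be e.g. kg/m³.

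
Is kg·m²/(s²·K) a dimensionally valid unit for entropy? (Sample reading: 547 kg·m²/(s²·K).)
Yes

entropy has SI base units: kg * m^2 / (s^2 * K)
kg·m²/(s²·K) reduces to the same SI base units, so it is a valid unit for entropy.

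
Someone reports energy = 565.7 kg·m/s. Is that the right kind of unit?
No

energy has SI base units: kg * m^2 / s^2
kg·m/s does NOT reduce to kg * m^2 / s^2; a valid unit for energy would be e.g. J.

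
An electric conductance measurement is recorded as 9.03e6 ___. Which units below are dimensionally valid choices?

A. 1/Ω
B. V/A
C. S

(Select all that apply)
A, C

electric conductance has SI base units: A^2 * s^3 / (kg * m^2)

Checking each option against A^2 * s^3 / (kg * m^2):
  A. 1/Ω: ✓ matches
  B. V/A: ✗ does not match
  C. S: ✓ matches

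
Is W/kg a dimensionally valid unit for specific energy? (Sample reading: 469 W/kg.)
No

specific energy has SI base units: m^2 / s^2
W/kg does NOT reduce to m^2 / s^2; a valid unit for specific energy would be e.g. J/kg.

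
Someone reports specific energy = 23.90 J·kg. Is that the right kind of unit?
No

specific energy has SI base units: m^2 / s^2
J·kg does NOT reduce to m^2 / s^2; a valid unit for specific energy would be e.g. J/kg.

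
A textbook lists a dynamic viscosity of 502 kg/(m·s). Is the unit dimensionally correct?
Yes

dynamic viscosity has SI base units: kg / (m * s)
kg/(m·s) reduces to the same SI base units, so it is a valid unit for dynamic viscosity.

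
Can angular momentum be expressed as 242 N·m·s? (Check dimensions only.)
Yes

angular momentum has SI base units: kg * m^2 / s
N·m·s reduces to the same SI base units, so it is a valid unit for angular momentum.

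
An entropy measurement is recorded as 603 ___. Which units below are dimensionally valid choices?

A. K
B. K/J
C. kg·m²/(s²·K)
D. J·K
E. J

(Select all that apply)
C

entropy has SI base units: kg * m^2 / (s^2 * K)

Checking each option against kg * m^2 / (s^2 * K):
  A. K: ✗ does not match
  B. K/J: ✗ does not match
  C. kg·m²/(s²·K): ✓ matches
  D. J·K: ✗ does not match
  E. J: ✗ does not match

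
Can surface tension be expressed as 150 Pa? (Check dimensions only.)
No

surface tension has SI base units: kg / s^2
Pa does NOT reduce to kg / s^2; a valid unit for surface tension would be e.g. N/m.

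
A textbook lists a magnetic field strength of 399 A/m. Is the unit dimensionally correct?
Yes

magnetic field strength has SI base units: A / m
A/m reduces to the same SI base units, so it is a valid unit for magnetic field strength.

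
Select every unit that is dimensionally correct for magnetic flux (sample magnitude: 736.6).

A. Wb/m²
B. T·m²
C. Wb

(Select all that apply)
B, C

magnetic flux has SI base units: kg * m^2 / (A * s^2)

Checking each option against kg * m^2 / (A * s^2):
  A. Wb/m²: ✗ does not match
  B. T·m²: ✓ matches
  C. Wb: ✓ matches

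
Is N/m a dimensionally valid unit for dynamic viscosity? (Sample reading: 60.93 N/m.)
No

dynamic viscosity has SI base units: kg / (m * s)
N/m does NOT reduce to kg / (m * s); a valid unit for dynamic viscosity would be e.g. Pa·s.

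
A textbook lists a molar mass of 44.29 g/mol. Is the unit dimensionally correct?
Yes

molar mass has SI base units: kg / mol
g/mol reduces to the same SI base units, so it is a valid unit for molar mass.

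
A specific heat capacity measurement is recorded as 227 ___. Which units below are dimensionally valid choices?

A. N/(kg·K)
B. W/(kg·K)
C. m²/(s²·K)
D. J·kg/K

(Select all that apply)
C

specific heat capacity has SI base units: m^2 / (s^2 * K)

Checking each option against m^2 / (s^2 * K):
  A. N/(kg·K): ✗ does not match
  B. W/(kg·K): ✗ does not match
  C. m²/(s²·K): ✓ matches
  D. J·kg/K: ✗ does not match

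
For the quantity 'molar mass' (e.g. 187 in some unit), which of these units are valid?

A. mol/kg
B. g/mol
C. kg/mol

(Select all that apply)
B, C

molar mass has SI base units: kg / mol

Checking each option against kg / mol:
  A. mol/kg: ✗ does not match
  B. g/mol: ✓ matches
  C. kg/mol: ✓ matches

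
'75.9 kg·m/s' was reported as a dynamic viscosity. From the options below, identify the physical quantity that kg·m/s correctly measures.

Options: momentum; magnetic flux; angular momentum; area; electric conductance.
momentum

dynamic viscosity should have units dimensionally equivalent to kg / (m * s) (e.g. Pa·s).
The given unit 'kg·m/s' reduces to kg * m / s. Of the listed options, that is the dimensionality of momentum.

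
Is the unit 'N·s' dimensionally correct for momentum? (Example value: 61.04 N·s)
Yes

momentum has SI base units: kg * m / s
N·s reduces to the same SI base units, so it is a valid unit for momentum.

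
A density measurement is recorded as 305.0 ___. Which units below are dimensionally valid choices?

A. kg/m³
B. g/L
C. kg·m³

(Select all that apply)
A, B

density has SI base units: kg / m^3

Checking each option against kg / m^3:
  A. kg/m³: ✓ matches
  B. g/L: ✓ matches
  C. kg·m³: ✗ does not match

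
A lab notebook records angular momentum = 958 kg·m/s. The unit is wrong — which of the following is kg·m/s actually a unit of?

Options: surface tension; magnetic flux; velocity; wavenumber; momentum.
momentum

angular momentum should have units dimensionally equivalent to kg * m^2 / s (e.g. kg·m²/s).
The given unit 'kg·m/s' reduces to kg * m / s. Of the listed options, that is the dimensionality of momentum.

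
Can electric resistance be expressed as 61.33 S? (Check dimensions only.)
No

electric resistance has SI base units: kg * m^2 / (A^2 * s^3)
S does NOT reduce to kg * m^2 / (A^2 * s^3); a valid unit for electric resistance would be e.g. Ω.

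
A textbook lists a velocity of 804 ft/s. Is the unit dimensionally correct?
Yes

velocity has SI base units: m / s
ft/s reduces to the same SI base units, so it is a valid unit for velocity.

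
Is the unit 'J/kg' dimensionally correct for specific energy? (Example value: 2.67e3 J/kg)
Yes

specific energy has SI base units: m^2 / s^2
J/kg reduces to the same SI base units, so it is a valid unit for specific energy.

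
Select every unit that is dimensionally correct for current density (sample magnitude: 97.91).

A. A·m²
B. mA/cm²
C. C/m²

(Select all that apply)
B

current density has SI base units: A / m^2

Checking each option against A / m^2:
  A. A·m²: ✗ does not match
  B. mA/cm²: ✓ matches
  C. C/m²: ✗ does not match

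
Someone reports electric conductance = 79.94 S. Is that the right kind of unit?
Yes

electric conductance has SI base units: A^2 * s^3 / (kg * m^2)
S reduces to the same SI base units, so it is a valid unit for electric conductance.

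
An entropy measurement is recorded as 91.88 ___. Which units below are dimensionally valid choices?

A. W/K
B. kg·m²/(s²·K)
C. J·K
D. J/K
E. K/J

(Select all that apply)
B, D

entropy has SI base units: kg * m^2 / (s^2 * K)

Checking each option against kg * m^2 / (s^2 * K):
  A. W/K: ✗ does not match
  B. kg·m²/(s²·K): ✓ matches
  C. J·K: ✗ does not match
  D. J/K: ✓ matches
  E. K/J: ✗ does not match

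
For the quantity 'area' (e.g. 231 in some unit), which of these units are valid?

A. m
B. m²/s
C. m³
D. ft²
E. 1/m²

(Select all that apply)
D

area has SI base units: m^2

Checking each option against m^2:
  A. m: ✗ does not match
  B. m²/s: ✗ does not match
  C. m³: ✗ does not match
  D. ft²: ✓ matches
  E. 1/m²: ✗ does not match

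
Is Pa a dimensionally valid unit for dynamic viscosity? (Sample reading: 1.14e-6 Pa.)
No

dynamic viscosity has SI base units: kg / (m * s)
Pa does NOT reduce to kg / (m * s); a valid unit for dynamic viscosity would be e.g. Pa·s.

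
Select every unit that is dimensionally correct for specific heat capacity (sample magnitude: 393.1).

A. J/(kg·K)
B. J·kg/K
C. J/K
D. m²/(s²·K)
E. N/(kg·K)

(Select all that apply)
A, D

specific heat capacity has SI base units: m^2 / (s^2 * K)

Checking each option against m^2 / (s^2 * K):
  A. J/(kg·K): ✓ matches
  B. J·kg/K: ✗ does not match
  C. J/K: ✗ does not match
  D. m²/(s²·K): ✓ matches
  E. N/(kg·K): ✗ does not match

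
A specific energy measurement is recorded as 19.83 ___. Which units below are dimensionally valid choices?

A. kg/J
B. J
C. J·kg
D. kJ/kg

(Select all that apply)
D

specific energy has SI base units: m^2 / s^2

Checking each option against m^2 / s^2:
  A. kg/J: ✗ does not match
  B. J: ✗ does not match
  C. J·kg: ✗ does not match
  D. kJ/kg: ✓ matches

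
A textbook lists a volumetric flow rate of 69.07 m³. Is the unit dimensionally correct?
No

volumetric flow rate has SI base units: m^3 / s
m³ does NOT reduce to m^3 / s; a valid unit for volumetric flow rate would be e.g. m³/s.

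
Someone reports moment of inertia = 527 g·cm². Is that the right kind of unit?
Yes

moment of inertia has SI base units: kg * m^2
g·cm² reduces to the same SI base units, so it is a valid unit for moment of inertia.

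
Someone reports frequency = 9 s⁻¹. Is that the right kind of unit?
Yes

frequency has SI base units: 1 / s
s⁻¹ reduces to the same SI base units, so it is a valid unit for frequency.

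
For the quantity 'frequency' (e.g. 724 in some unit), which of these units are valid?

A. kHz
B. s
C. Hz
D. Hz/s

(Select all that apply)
A, C

frequency has SI base units: 1 / s

Checking each option against 1 / s:
  A. kHz: ✓ matches
  B. s: ✗ does not match
  C. Hz: ✓ matches
  D. Hz/s: ✗ does not match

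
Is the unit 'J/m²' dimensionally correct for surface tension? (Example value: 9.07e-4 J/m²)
Yes

surface tension has SI base units: kg / s^2
J/m² reduces to the same SI base units, so it is a valid unit for surface tension.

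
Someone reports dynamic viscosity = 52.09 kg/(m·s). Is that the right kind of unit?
Yes

dynamic viscosity has SI base units: kg / (m * s)
kg/(m·s) reduces to the same SI base units, so it is a valid unit for dynamic viscosity.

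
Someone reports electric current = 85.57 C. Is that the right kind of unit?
No

electric current has SI base units: A
C does NOT reduce to A; a valid unit for electric current would be e.g. A.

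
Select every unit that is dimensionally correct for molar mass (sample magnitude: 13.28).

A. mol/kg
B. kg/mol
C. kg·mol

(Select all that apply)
B

molar mass has SI base units: kg / mol

Checking each option against kg / mol:
  A. mol/kg: ✗ does not match
  B. kg/mol: ✓ matches
  C. kg·mol: ✗ does not match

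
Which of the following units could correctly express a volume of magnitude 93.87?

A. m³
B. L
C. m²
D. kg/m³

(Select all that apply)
A, B

volume has SI base units: m^3

Checking each option against m^3:
  A. m³: ✓ matches
  B. L: ✓ matches
  C. m²: ✗ does not match
  D. kg/m³: ✗ does not match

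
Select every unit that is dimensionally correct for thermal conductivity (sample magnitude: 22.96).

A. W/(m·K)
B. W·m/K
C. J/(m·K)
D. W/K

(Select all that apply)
A

thermal conductivity has SI base units: kg * m / (s^3 * K)

Checking each option against kg * m / (s^3 * K):
  A. W/(m·K): ✓ matches
  B. W·m/K: ✗ does not match
  C. J/(m·K): ✗ does not match
  D. W/K: ✗ does not match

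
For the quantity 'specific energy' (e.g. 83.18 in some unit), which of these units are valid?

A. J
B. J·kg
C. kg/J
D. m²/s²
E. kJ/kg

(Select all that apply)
D, E

specific energy has SI base units: m^2 / s^2

Checking each option against m^2 / s^2:
  A. J: ✗ does not match
  B. J·kg: ✗ does not match
  C. kg/J: ✗ does not match
  D. m²/s²: ✓ matches
  E. kJ/kg: ✓ matches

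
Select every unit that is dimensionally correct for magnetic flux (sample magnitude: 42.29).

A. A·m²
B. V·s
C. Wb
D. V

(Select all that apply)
B, C

magnetic flux has SI base units: kg * m^2 / (A * s^2)

Checking each option against kg * m^2 / (A * s^2):
  A. A·m²: ✗ does not match
  B. V·s: ✓ matches
  C. Wb: ✓ matches
  D. V: ✗ does not match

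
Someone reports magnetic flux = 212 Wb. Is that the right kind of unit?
Yes

magnetic flux has SI base units: kg * m^2 / (A * s^2)
Wb reduces to the same SI base units, so it is a valid unit for magnetic flux.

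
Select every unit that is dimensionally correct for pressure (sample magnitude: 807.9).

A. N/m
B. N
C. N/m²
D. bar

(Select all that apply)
C, D

pressure has SI base units: kg / (m * s^2)

Checking each option against kg / (m * s^2):
  A. N/m: ✗ does not match
  B. N: ✗ does not match
  C. N/m²: ✓ matches
  D. bar: ✓ matches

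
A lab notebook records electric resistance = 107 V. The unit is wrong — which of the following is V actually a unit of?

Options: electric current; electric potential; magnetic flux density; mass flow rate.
electric potential

electric resistance should have units dimensionally equivalent to kg * m^2 / (A^2 * s^3) (e.g. Ω).
The given unit 'V' reduces to kg * m^2 / (A * s^3). Of the listed options, that is the dimensionality of electric potential.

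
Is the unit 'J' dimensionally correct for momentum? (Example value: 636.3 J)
No

momentum has SI base units: kg * m / s
J does NOT reduce to kg * m / s; a valid unit for momentum would be e.g. kg·m/s.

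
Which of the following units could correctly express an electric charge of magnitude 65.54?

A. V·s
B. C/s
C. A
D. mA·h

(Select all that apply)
D

electric charge has SI base units: A * s

Checking each option against A * s:
  A. V·s: ✗ does not match
  B. C/s: ✗ does not match
  C. A: ✗ does not match
  D. mA·h: ✓ matches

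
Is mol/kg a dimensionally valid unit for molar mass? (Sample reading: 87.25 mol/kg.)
No

molar mass has SI base units: kg / mol
mol/kg does NOT reduce to kg / mol; a valid unit for molar mass would be e.g. kg/mol.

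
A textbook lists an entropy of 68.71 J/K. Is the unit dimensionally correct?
Yes

entropy has SI base units: kg * m^2 / (s^2 * K)
J/K reduces to the same SI base units, so it is a valid unit for entropy.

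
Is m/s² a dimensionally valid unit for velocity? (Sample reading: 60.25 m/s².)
No

velocity has SI base units: m / s
m/s² does NOT reduce to m / s; a valid unit for velocity would be e.g. m/s.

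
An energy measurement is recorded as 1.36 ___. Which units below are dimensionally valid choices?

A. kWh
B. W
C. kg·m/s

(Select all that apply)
A

energy has SI base units: kg * m^2 / s^2

Checking each option against kg * m^2 / s^2:
  A. kWh: ✓ matches
  B. W: ✗ does not match
  C. kg·m/s: ✗ does not match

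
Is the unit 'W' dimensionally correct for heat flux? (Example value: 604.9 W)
No

heat flux has SI base units: kg / s^3
W does NOT reduce to kg / s^3; a valid unit for heat flux would be e.g. W/m².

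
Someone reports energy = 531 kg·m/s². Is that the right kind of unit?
No

energy has SI base units: kg * m^2 / s^2
kg·m/s² does NOT reduce to kg * m^2 / s^2; a valid unit for energy would be e.g. J.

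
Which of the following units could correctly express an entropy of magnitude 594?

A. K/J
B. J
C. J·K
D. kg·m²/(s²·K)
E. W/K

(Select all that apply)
D

entropy has SI base units: kg * m^2 / (s^2 * K)

Checking each option against kg * m^2 / (s^2 * K):
  A. K/J: ✗ does not match
  B. J: ✗ does not match
  C. J·K: ✗ does not match
  D. kg·m²/(s²·K): ✓ matches
  E. W/K: ✗ does not match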